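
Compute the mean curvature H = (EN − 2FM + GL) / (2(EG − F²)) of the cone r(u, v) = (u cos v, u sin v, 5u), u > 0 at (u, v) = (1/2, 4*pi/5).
H = 5*sqrt(26)/26

With E = 26, F = 0, G = u^2, L = 0, M = 0, N = 5*sqrt(26)*u^2/(26*Abs(u)), assemble
  H = (EN − 2FM + GL) / (2(EG − F²)) = 5*sqrt(26)/(52*Abs(u)).
At (u, v) = (1/2, 4*pi/5): H = 5*sqrt(26)/26.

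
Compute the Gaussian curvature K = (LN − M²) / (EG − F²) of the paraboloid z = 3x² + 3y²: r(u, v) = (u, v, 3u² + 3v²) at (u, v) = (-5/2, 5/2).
K = 36/203401

Coefficients of the first fundamental form: E = 36*u^2 + 1, F = 36*u*v, G = 36*v^2 + 1.
Coefficients of the second fundamental form: L = 6/sqrt(36*u^2 + 36*v^2 + 1), M = 0, N = 6/sqrt(36*u^2 + 36*v^2 + 1).
Assemble K = (LN − M²)/(EG − F²) = 36/(1296*u^4 + 2592*u^2*v^2 + 72*u^2 + 1296*v^4 + 72*v^2 + 1). At (u, v) = (-5/2, 5/2): K = 36/203401.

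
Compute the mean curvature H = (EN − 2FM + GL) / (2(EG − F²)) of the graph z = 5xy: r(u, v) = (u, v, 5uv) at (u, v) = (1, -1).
H = 125*sqrt(51)/2601

With E = 25*v^2 + 1, F = 25*u*v, G = 25*u^2 + 1, L = 0, M = 5/sqrt(25*u^2 + 25*v^2 + 1), N = 0, assemble
  H = (EN − 2FM + GL) / (2(EG − F²)) = -125*u*v/(25*u^2 + 25*v^2 + 1)^(3/2).
At (u, v) = (1, -1): H = 125*sqrt(51)/2601.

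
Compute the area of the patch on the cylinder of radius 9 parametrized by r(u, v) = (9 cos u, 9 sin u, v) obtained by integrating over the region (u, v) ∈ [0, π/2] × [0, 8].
Area = 36*pi

Area = ∫∫ √(EG − F²) du dv with √(EG − F²) = 9. Integrating over [0, π/2] × [0, 8] gives 36*pi.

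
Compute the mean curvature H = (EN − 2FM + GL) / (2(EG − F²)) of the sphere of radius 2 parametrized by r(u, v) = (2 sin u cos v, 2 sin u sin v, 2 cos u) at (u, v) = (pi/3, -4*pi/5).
H = -1/2

With E = 4, F = 0, G = 4*sin(u)^2, L = -2*sin(u)/Abs(sin(u)), M = 0, N = -2*sin(u)^3/Abs(sin(u)), assemble
  H = (EN − 2FM + GL) / (2(EG − F²)) = -sin(u)/(2*Abs(sin(u))).
At (u, v) = (pi/3, -4*pi/5): H = -1/2.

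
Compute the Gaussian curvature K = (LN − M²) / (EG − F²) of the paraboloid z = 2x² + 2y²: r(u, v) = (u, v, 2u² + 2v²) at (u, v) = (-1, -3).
K = 16/25921

Coefficients of the first fundamental form: E = 16*u^2 + 1, F = 16*u*v, G = 16*v^2 + 1.
Coefficients of the second fundamental form: L = 4/sqrt(16*u^2 + 16*v^2 + 1), M = 0, N = 4/sqrt(16*u^2 + 16*v^2 + 1).
Assemble K = (LN − M²)/(EG − F²) = 16/(256*u^4 + 512*u^2*v^2 + 32*u^2 + 256*v^4 + 32*v^2 + 1). At (u, v) = (-1, -3): K = 16/25921.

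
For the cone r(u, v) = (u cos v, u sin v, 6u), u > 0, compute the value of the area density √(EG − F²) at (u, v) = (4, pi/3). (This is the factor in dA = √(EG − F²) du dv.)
√(EG − F²)|_{(4, pi/3)} = 4*sqrt(37)

E = 37, F = 0, G = u^2, so EG − F² = 37*u^2. Taking the positive square root: √(EG − F²) = sqrt(37)*Abs(u). At (u, v) = (4, pi/3): 4*sqrt(37).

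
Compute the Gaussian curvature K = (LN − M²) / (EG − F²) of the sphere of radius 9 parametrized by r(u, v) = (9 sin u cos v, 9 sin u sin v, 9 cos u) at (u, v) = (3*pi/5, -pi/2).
K = 1/81

Coefficients of the first fundamental form: E = 81, F = 0, G = 81*sin(u)^2.
Coefficients of the second fundamental form: L = -9*sin(u)/Abs(sin(u)), M = 0, N = -9*sin(u)^3/Abs(sin(u)).
Assemble K = (LN − M²)/(EG − F²) = 1/81. At (u, v) = (3*pi/5, -pi/2): K = 1/81.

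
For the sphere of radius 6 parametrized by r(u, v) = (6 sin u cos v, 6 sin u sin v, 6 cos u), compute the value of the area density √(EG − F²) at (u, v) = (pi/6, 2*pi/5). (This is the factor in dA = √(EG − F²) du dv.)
√(EG − F²)|_{(pi/6, 2*pi/5)} = 18

E = 36, F = 0, G = 36*sin(u)^2, so EG − F² = 1296*sin(u)^2. Taking the positive square root: √(EG − F²) = 36*Abs(sin(u)). At (u, v) = (pi/6, 2*pi/5): 18.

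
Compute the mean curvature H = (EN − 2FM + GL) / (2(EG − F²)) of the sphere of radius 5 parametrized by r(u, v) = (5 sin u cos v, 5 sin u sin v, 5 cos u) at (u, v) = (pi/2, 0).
H = -1/5

With E = 25, F = 0, G = 25*sin(u)^2, L = -5*sin(u)/Abs(sin(u)), M = 0, N = -5*sin(u)^3/Abs(sin(u)), assemble
  H = (EN − 2FM + GL) / (2(EG − F²)) = -sin(u)/(5*Abs(sin(u))).
At (u, v) = (pi/2, 0): H = -1/5.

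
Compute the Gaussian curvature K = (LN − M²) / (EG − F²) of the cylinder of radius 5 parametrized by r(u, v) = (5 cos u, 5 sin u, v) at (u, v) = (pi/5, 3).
K = 0

Coefficients of the first fundamental form: E = 25, F = 0, G = 1.
Coefficients of the second fundamental form: L = -5, M = 0, N = 0.
Assemble K = (LN − M²)/(EG − F²) = 0. At (u, v) = (pi/5, 3): K = 0.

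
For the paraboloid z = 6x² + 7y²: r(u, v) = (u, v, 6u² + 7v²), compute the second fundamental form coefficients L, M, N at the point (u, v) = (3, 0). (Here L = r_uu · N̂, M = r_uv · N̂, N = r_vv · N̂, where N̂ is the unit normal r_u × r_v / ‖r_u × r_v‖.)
L = 12*sqrt(1297)/1297;  M = 0;  N = 14*sqrt(1297)/1297

Compute the unit normal N̂(u, v) = (-12*u/sqrt(144*u^2 + 196*v^2 + 1), -14*v/sqrt(144*u^2 + 196*v^2 + 1), 1/sqrt(144*u^2 + 196*v^2 + 1)), and the second partials r_uu, r_uv, r_vv. Take dot products:
  L(u, v) = r_uu · N̂ = 12/sqrt(144*u^2 + 196*v^2 + 1),
  M(u, v) = r_uv · N̂ = 0,
  N(u, v) = r_vv · N̂ = 14/sqrt(144*u^2 + 196*v^2 + 1).
Evaluating at (u, v) = (3, 0):
  L = 12*sqrt(1297)/1297, M = 0, N = 14*sqrt(1297)/1297.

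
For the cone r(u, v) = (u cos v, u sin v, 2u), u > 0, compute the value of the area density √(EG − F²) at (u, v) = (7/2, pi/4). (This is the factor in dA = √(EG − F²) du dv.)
√(EG − F²)|_{(7/2, pi/4)} = 7*sqrt(5)/2

E = 5, F = 0, G = u^2, so EG − F² = 5*u^2. Taking the positive square root: √(EG − F²) = sqrt(5)*Abs(u). At (u, v) = (7/2, pi/4): 7*sqrt(5)/2.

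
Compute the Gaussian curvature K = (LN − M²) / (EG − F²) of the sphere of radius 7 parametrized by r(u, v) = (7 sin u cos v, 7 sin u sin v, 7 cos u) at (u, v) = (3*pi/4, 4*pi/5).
K = 1/49

Coefficients of the first fundamental form: E = 49, F = 0, G = 49*sin(u)^2.
Coefficients of the second fundamental form: L = -7*sin(u)/Abs(sin(u)), M = 0, N = -7*sin(u)^3/Abs(sin(u)).
Assemble K = (LN − M²)/(EG − F²) = 1/49. At (u, v) = (3*pi/4, 4*pi/5): K = 1/49.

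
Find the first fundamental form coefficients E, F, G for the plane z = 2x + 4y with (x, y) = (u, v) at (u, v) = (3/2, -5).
E = 5;  F = 8;  G = 17

Partials: r_u = (1, 0, 2), r_v = (0, 1, 4). As functions of (u, v):
  E = r_u · r_u = 5,
  F = r_u · r_v = 8,
  G = r_v · r_v = 17.
Evaluating at (u, v) = (3/2, -5): E = 5, F = 8, G = 17.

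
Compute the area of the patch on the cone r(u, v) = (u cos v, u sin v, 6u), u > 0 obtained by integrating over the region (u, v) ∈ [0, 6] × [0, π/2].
Area = 9*sqrt(37)*pi

Area = ∫∫ √(EG − F²) du dv with √(EG − F²) = sqrt(37)*Abs(u). Integrating over [0, 6] × [0, π/2] gives 9*sqrt(37)*pi.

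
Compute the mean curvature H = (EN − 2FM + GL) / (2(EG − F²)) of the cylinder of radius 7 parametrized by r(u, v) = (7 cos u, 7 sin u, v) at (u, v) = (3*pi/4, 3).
H = -1/14

With E = 49, F = 0, G = 1, L = -7, M = 0, N = 0, assemble
  H = (EN − 2FM + GL) / (2(EG − F²)) = -1/14.
At (u, v) = (3*pi/4, 3): H = -1/14.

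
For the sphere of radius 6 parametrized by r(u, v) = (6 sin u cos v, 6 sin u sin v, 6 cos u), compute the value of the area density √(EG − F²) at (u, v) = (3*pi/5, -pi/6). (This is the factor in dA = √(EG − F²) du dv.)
√(EG − F²)|_{(3*pi/5, -pi/6)} = 9*sqrt(2*sqrt(5) + 10)

E = 36, F = 0, G = 36*sin(u)^2, so EG − F² = 1296*sin(u)^2. Taking the positive square root: √(EG − F²) = 36*Abs(sin(u)). At (u, v) = (3*pi/5, -pi/6): 9*sqrt(2*sqrt(5) + 10).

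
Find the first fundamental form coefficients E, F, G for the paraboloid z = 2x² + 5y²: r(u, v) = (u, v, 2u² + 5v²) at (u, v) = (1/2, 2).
E = 5;  F = 40;  G = 401

Partials: r_u = (1, 0, 4*u), r_v = (0, 1, 10*v). As functions of (u, v):
  E = r_u · r_u = 16*u^2 + 1,
  F = r_u · r_v = 40*u*v,
  G = r_v · r_v = 100*v^2 + 1.
Evaluating at (u, v) = (1/2, 2): E = 5, F = 40, G = 401.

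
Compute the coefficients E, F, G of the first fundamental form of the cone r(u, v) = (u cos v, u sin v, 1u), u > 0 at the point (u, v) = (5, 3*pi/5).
E = 2;  F = 0;  G = 25

Partials: r_u = (cos(v), sin(v), 1), r_v = (-u*sin(v), u*cos(v), 0). As functions of (u, v):
  E = r_u · r_u = 2,
  F = r_u · r_v = 0,
  G = r_v · r_v = u^2.
Evaluating at (u, v) = (5, 3*pi/5): E = 2, F = 0, G = 25.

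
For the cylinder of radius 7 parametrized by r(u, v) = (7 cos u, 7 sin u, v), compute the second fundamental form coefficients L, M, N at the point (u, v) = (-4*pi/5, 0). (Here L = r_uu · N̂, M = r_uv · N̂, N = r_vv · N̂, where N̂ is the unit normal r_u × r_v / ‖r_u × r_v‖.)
L = -7;  M = 0;  N = 0

Compute the unit normal N̂(u, v) = (cos(u), sin(u), 0), and the second partials r_uu, r_uv, r_vv. Take dot products:
  L(u, v) = r_uu · N̂ = -7,
  M(u, v) = r_uv · N̂ = 0,
  N(u, v) = r_vv · N̂ = 0.
Evaluating at (u, v) = (-4*pi/5, 0):
  L = -7, M = 0, N = 0.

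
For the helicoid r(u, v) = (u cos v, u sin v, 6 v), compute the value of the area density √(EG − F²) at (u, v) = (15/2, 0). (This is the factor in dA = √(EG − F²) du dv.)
√(EG − F²)|_{(15/2, 0)} = 3*sqrt(41)/2

E = 1, F = 0, G = u^2 + 36, so EG − F² = u^2 + 36. Taking the positive square root: √(EG − F²) = sqrt(u^2 + 36). At (u, v) = (15/2, 0): 3*sqrt(41)/2.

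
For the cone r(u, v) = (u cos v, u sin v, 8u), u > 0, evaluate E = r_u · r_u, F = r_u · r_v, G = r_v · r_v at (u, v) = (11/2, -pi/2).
E = 65;  F = 0;  G = 121/4

Partials: r_u = (cos(v), sin(v), 8), r_v = (-u*sin(v), u*cos(v), 0). As functions of (u, v):
  E = r_u · r_u = 65,
  F = r_u · r_v = 0,
  G = r_v · r_v = u^2.
Evaluating at (u, v) = (11/2, -pi/2): E = 65, F = 0, G = 121/4.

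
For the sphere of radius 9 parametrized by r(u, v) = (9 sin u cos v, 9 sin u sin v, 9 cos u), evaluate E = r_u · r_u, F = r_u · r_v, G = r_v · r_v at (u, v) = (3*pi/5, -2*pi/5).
E = 81;  F = 0;  G = 81*sqrt(5)/8 + 405/8

Partials: r_u = (9*cos(u)*cos(v), 9*sin(v)*cos(u), -9*sin(u)), r_v = (-9*sin(u)*sin(v), 9*sin(u)*cos(v), 0). As functions of (u, v):
  E = r_u · r_u = 81,
  F = r_u · r_v = 0,
  G = r_v · r_v = 81*sin(u)^2.
Evaluating at (u, v) = (3*pi/5, -2*pi/5): E = 81, F = 0, G = 81*sqrt(5)/8 + 405/8.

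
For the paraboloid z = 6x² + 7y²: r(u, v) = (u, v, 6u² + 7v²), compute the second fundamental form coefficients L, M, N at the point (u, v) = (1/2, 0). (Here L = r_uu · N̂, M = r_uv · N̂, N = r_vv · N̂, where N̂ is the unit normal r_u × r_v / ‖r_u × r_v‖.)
L = 12*sqrt(37)/37;  M = 0;  N = 14*sqrt(37)/37

Compute the unit normal N̂(u, v) = (-12*u/sqrt(144*u^2 + 196*v^2 + 1), -14*v/sqrt(144*u^2 + 196*v^2 + 1), 1/sqrt(144*u^2 + 196*v^2 + 1)), and the second partials r_uu, r_uv, r_vv. Take dot products:
  L(u, v) = r_uu · N̂ = 12/sqrt(144*u^2 + 196*v^2 + 1),
  M(u, v) = r_uv · N̂ = 0,
  N(u, v) = r_vv · N̂ = 14/sqrt(144*u^2 + 196*v^2 + 1).
Evaluating at (u, v) = (1/2, 0):
  L = 12*sqrt(37)/37, M = 0, N = 14*sqrt(37)/37.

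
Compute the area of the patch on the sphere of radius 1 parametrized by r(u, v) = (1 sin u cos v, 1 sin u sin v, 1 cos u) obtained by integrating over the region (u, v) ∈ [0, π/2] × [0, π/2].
Area = pi/2

Area = ∫∫ √(EG − F²) du dv with √(EG − F²) = Abs(sin(u)). Integrating over [0, π/2] × [0, π/2] gives pi/2.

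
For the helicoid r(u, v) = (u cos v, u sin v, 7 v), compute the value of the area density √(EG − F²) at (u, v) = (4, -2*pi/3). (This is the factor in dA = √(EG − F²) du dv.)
√(EG − F²)|_{(4, -2*pi/3)} = sqrt(65)

E = 1, F = 0, G = u^2 + 49, so EG − F² = u^2 + 49. Taking the positive square root: √(EG − F²) = sqrt(u^2 + 49). At (u, v) = (4, -2*pi/3): sqrt(65).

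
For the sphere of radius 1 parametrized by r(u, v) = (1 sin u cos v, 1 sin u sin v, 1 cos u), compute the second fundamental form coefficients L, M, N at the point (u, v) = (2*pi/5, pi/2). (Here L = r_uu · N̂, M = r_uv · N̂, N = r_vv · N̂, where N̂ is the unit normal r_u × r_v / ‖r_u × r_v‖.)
L = -1;  M = 0;  N = -5/8 - sqrt(5)/8

Compute the unit normal N̂(u, v) = (sin(u)^2*cos(v)/Abs(sin(u)), sin(u)^2*sin(v)/Abs(sin(u)), sin(2*u)/(2*Abs(sin(u)))), and the second partials r_uu, r_uv, r_vv. Take dot products:
  L(u, v) = r_uu · N̂ = -sin(u)/Abs(sin(u)),
  M(u, v) = r_uv · N̂ = 0,
  N(u, v) = r_vv · N̂ = -sin(u)^3/Abs(sin(u)).
Evaluating at (u, v) = (2*pi/5, pi/2):
  L = -1, M = 0, N = -5/8 - sqrt(5)/8.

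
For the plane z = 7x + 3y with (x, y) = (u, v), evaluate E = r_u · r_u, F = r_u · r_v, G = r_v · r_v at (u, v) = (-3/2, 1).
E = 50;  F = 21;  G = 10

Partials: r_u = (1, 0, 7), r_v = (0, 1, 3). As functions of (u, v):
  E = r_u · r_u = 50,
  F = r_u · r_v = 21,
  G = r_v · r_v = 10.
Evaluating at (u, v) = (-3/2, 1): E = 50, F = 21, G = 10.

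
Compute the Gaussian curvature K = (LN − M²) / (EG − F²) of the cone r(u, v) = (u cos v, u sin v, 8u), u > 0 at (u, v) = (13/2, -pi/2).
K = 0

Coefficients of the first fundamental form: E = 65, F = 0, G = u^2.
Coefficients of the second fundamental form: L = 0, M = 0, N = 8*sqrt(65)*u^2/(65*Abs(u)).
Assemble K = (LN − M²)/(EG − F²) = 0. At (u, v) = (13/2, -pi/2): K = 0.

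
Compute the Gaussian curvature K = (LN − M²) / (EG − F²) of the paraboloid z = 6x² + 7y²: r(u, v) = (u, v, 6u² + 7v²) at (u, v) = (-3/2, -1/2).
K = 42/34969

Coefficients of the first fundamental form: E = 144*u^2 + 1, F = 168*u*v, G = 196*v^2 + 1.
Coefficients of the second fundamental form: L = 12/sqrt(144*u^2 + 196*v^2 + 1), M = 0, N = 14/sqrt(144*u^2 + 196*v^2 + 1).
Assemble K = (LN − M²)/(EG − F²) = 168/(20736*u^4 + 56448*u^2*v^2 + 288*u^2 + 38416*v^4 + 392*v^2 + 1). At (u, v) = (-3/2, -1/2): K = 42/34969.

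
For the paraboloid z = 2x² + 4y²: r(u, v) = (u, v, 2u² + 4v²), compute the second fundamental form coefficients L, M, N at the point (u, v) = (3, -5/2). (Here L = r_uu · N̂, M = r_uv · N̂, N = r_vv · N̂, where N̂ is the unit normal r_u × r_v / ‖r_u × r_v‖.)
L = 4*sqrt(545)/545;  M = 0;  N = 8*sqrt(545)/545

Compute the unit normal N̂(u, v) = (-4*u/sqrt(16*u^2 + 64*v^2 + 1), -8*v/sqrt(16*u^2 + 64*v^2 + 1), 1/sqrt(16*u^2 + 64*v^2 + 1)), and the second partials r_uu, r_uv, r_vv. Take dot products:
  L(u, v) = r_uu · N̂ = 4/sqrt(16*u^2 + 64*v^2 + 1),
  M(u, v) = r_uv · N̂ = 0,
  N(u, v) = r_vv · N̂ = 8/sqrt(16*u^2 + 64*v^2 + 1).
Evaluating at (u, v) = (3, -5/2):
  L = 4*sqrt(545)/545, M = 0, N = 8*sqrt(545)/545.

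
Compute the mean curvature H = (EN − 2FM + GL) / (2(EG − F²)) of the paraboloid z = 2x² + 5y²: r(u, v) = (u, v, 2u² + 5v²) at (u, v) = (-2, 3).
H = 2127*sqrt(965)/931225

With E = 16*u^2 + 1, F = 40*u*v, G = 100*v^2 + 1, L = 4/sqrt(16*u^2 + 100*v^2 + 1), M = 0, N = 10/sqrt(16*u^2 + 100*v^2 + 1), assemble
  H = (EN − 2FM + GL) / (2(EG − F²)) = (80*u^2 + 200*v^2 + 7)/(16*u^2 + 100*v^2 + 1)^(3/2).
At (u, v) = (-2, 3): H = 2127*sqrt(965)/931225.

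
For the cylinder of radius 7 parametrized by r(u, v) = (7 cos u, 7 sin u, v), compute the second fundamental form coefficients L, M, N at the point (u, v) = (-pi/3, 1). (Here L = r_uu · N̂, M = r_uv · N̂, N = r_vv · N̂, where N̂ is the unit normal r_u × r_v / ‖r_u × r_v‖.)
L = -7;  M = 0;  N = 0

Compute the unit normal N̂(u, v) = (cos(u), sin(u), 0), and the second partials r_uu, r_uv, r_vv. Take dot products:
  L(u, v) = r_uu · N̂ = -7,
  M(u, v) = r_uv · N̂ = 0,
  N(u, v) = r_vv · N̂ = 0.
Evaluating at (u, v) = (-pi/3, 1):
  L = -7, M = 0, N = 0.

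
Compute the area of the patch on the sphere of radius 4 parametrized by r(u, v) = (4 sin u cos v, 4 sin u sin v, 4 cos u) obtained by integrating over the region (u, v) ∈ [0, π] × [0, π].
Area = 32*pi

Area = ∫∫ √(EG − F²) du dv with √(EG − F²) = 16*Abs(sin(u)). Integrating over [0, π] × [0, π] gives 32*pi.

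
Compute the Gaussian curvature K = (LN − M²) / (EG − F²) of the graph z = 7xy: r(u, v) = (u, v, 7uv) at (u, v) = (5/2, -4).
K = -784/19053225

Coefficients of the first fundamental form: E = 49*v^2 + 1, F = 49*u*v, G = 49*u^2 + 1.
Coefficients of the second fundamental form: L = 0, M = 7/sqrt(49*u^2 + 49*v^2 + 1), N = 0.
Assemble K = (LN − M²)/(EG − F²) = -49/(2401*u^4 + 4802*u^2*v^2 + 98*u^2 + 2401*v^4 + 98*v^2 + 1). At (u, v) = (5/2, -4): K = -784/19053225.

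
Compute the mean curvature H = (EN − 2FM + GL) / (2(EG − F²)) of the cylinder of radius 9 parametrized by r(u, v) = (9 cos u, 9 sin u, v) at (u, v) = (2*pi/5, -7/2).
H = -1/18

With E = 81, F = 0, G = 1, L = -9, M = 0, N = 0, assemble
  H = (EN − 2FM + GL) / (2(EG − F²)) = -1/18.
At (u, v) = (2*pi/5, -7/2): H = -1/18.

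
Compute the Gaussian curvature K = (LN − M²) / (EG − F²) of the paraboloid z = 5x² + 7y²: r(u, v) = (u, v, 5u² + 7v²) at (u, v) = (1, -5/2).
K = 35/439569

Coefficients of the first fundamental form: E = 100*u^2 + 1, F = 140*u*v, G = 196*v^2 + 1.
Coefficients of the second fundamental form: L = 10/sqrt(100*u^2 + 196*v^2 + 1), M = 0, N = 14/sqrt(100*u^2 + 196*v^2 + 1).
Assemble K = (LN − M²)/(EG − F²) = 140/(10000*u^4 + 39200*u^2*v^2 + 200*u^2 + 38416*v^4 + 392*v^2 + 1). At (u, v) = (1, -5/2): K = 35/439569.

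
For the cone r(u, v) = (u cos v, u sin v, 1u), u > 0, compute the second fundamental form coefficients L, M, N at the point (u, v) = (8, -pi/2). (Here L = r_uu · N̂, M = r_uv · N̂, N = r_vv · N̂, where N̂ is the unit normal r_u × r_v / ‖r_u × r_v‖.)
L = 0;  M = 0;  N = 4*sqrt(2)

Compute the unit normal N̂(u, v) = (-sqrt(2)*u*cos(v)/(2*Abs(u)), -sqrt(2)*u*sin(v)/(2*Abs(u)), sqrt(2)*u/(2*Abs(u))), and the second partials r_uu, r_uv, r_vv. Take dot products:
  L(u, v) = r_uu · N̂ = 0,
  M(u, v) = r_uv · N̂ = 0,
  N(u, v) = r_vv · N̂ = sqrt(2)*u^2/(2*Abs(u)).
Evaluating at (u, v) = (8, -pi/2):
  L = 0, M = 0, N = 4*sqrt(2).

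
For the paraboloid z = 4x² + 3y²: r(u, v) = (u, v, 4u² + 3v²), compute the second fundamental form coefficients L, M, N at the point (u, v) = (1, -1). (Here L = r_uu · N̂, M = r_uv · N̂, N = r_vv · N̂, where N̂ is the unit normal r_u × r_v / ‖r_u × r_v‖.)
L = 8*sqrt(101)/101;  M = 0;  N = 6*sqrt(101)/101

Compute the unit normal N̂(u, v) = (-8*u/sqrt(64*u^2 + 36*v^2 + 1), -6*v/sqrt(64*u^2 + 36*v^2 + 1), 1/sqrt(64*u^2 + 36*v^2 + 1)), and the second partials r_uu, r_uv, r_vv. Take dot products:
  L(u, v) = r_uu · N̂ = 8/sqrt(64*u^2 + 36*v^2 + 1),
  M(u, v) = r_uv · N̂ = 0,
  N(u, v) = r_vv · N̂ = 6/sqrt(64*u^2 + 36*v^2 + 1).
Evaluating at (u, v) = (1, -1):
  L = 8*sqrt(101)/101, M = 0, N = 6*sqrt(101)/101.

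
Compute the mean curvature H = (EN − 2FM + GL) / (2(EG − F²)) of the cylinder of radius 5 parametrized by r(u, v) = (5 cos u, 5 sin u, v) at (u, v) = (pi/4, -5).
H = -1/10

With E = 25, F = 0, G = 1, L = -5, M = 0, N = 0, assemble
  H = (EN − 2FM + GL) / (2(EG − F²)) = -1/10.
At (u, v) = (pi/4, -5): H = -1/10.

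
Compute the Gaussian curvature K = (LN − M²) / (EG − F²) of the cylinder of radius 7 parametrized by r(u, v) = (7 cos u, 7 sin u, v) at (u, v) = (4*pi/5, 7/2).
K = 0

Coefficients of the first fundamental form: E = 49, F = 0, G = 1.
Coefficients of the second fundamental form: L = -7, M = 0, N = 0.
Assemble K = (LN − M²)/(EG − F²) = 0. At (u, v) = (4*pi/5, 7/2): K = 0.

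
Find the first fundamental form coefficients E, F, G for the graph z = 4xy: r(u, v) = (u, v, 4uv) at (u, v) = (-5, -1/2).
E = 5;  F = 40;  G = 401

Partials: r_u = (1, 0, 4*v), r_v = (0, 1, 4*u). As functions of (u, v):
  E = r_u · r_u = 16*v^2 + 1,
  F = r_u · r_v = 16*u*v,
  G = r_v · r_v = 16*u^2 + 1.
Evaluating at (u, v) = (-5, -1/2): E = 5, F = 40, G = 401.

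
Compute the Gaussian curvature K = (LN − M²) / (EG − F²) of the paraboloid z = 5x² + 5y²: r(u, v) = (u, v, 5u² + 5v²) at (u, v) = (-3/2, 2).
K = 25/97969

Coefficients of the first fundamental form: E = 100*u^2 + 1, F = 100*u*v, G = 100*v^2 + 1.
Coefficients of the second fundamental form: L = 10/sqrt(100*u^2 + 100*v^2 + 1), M = 0, N = 10/sqrt(100*u^2 + 100*v^2 + 1).
Assemble K = (LN − M²)/(EG − F²) = 100/(10000*u^4 + 20000*u^2*v^2 + 200*u^2 + 10000*v^4 + 200*v^2 + 1). At (u, v) = (-3/2, 2): K = 25/97969.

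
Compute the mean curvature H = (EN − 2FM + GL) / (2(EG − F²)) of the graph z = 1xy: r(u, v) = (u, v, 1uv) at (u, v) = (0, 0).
H = 0

With E = v^2 + 1, F = u*v, G = u^2 + 1, L = 0, M = 1/sqrt(u^2 + v^2 + 1), N = 0, assemble
  H = (EN − 2FM + GL) / (2(EG − F²)) = -u*v/(u^2 + v^2 + 1)^(3/2).
At (u, v) = (0, 0): H = 0.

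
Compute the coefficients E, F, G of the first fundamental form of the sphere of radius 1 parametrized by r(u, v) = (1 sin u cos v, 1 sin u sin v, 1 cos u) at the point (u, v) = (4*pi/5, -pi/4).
E = 1;  F = 0;  G = 5/8 - sqrt(5)/8

Partials: r_u = (cos(u)*cos(v), sin(v)*cos(u), -sin(u)), r_v = (-sin(u)*sin(v), sin(u)*cos(v), 0). As functions of (u, v):
  E = r_u · r_u = 1,
  F = r_u · r_v = 0,
  G = r_v · r_v = sin(u)^2.
Evaluating at (u, v) = (4*pi/5, -pi/4): E = 1, F = 0, G = 5/8 - sqrt(5)/8.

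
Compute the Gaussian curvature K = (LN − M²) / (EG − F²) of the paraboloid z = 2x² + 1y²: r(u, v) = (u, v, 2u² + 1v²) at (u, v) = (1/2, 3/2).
K = 2/49

Coefficients of the first fundamental form: E = 16*u^2 + 1, F = 8*u*v, G = 4*v^2 + 1.
Coefficients of the second fundamental form: L = 4/sqrt(16*u^2 + 4*v^2 + 1), M = 0, N = 2/sqrt(16*u^2 + 4*v^2 + 1).
Assemble K = (LN − M²)/(EG − F²) = 8/(256*u^4 + 128*u^2*v^2 + 32*u^2 + 16*v^4 + 8*v^2 + 1). At (u, v) = (1/2, 3/2): K = 2/49.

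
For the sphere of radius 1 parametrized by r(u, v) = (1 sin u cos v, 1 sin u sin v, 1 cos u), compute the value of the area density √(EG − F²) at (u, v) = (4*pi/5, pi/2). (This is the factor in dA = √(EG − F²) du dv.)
√(EG − F²)|_{(4*pi/5, pi/2)} = sqrt(10 - 2*sqrt(5))/4

E = 1, F = 0, G = sin(u)^2, so EG − F² = sin(u)^2. Taking the positive square root: √(EG − F²) = Abs(sin(u)). At (u, v) = (4*pi/5, pi/2): sqrt(10 - 2*sqrt(5))/4.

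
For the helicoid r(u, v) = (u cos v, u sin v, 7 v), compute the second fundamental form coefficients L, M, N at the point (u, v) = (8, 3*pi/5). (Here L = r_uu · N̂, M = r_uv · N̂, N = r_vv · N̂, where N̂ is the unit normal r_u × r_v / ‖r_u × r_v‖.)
L = 0;  M = -7*sqrt(113)/113;  N = 0

Compute the unit normal N̂(u, v) = (7*sin(v)/sqrt(u^2 + 49), -7*cos(v)/sqrt(u^2 + 49), u/sqrt(u^2 + 49)), and the second partials r_uu, r_uv, r_vv. Take dot products:
  L(u, v) = r_uu · N̂ = 0,
  M(u, v) = r_uv · N̂ = -7/sqrt(u^2 + 49),
  N(u, v) = r_vv · N̂ = 0.
Evaluating at (u, v) = (8, 3*pi/5):
  L = 0, M = -7*sqrt(113)/113, N = 0.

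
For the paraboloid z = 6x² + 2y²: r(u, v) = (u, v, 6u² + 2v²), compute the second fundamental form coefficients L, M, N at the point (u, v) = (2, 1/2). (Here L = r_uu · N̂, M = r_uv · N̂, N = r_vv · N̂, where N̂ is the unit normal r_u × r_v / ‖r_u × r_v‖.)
L = 12*sqrt(581)/581;  M = 0;  N = 4*sqrt(581)/581

Compute the unit normal N̂(u, v) = (-12*u/sqrt(144*u^2 + 16*v^2 + 1), -4*v/sqrt(144*u^2 + 16*v^2 + 1), 1/sqrt(144*u^2 + 16*v^2 + 1)), and the second partials r_uu, r_uv, r_vv. Take dot products:
  L(u, v) = r_uu · N̂ = 12/sqrt(144*u^2 + 16*v^2 + 1),
  M(u, v) = r_uv · N̂ = 0,
  N(u, v) = r_vv · N̂ = 4/sqrt(144*u^2 + 16*v^2 + 1).
Evaluating at (u, v) = (2, 1/2):
  L = 12*sqrt(581)/581, M = 0, N = 4*sqrt(581)/581.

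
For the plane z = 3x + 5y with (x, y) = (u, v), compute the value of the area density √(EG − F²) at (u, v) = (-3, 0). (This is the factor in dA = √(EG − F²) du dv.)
√(EG − F²)|_{(-3, 0)} = sqrt(35)

E = 10, F = 15, G = 26, so EG − F² = 35. Taking the positive square root: √(EG − F²) = sqrt(35). At (u, v) = (-3, 0): sqrt(35).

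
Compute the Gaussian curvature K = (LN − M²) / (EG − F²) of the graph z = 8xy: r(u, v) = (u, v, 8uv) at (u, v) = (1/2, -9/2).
K = -64/1723969

Coefficients of the first fundamental form: E = 64*v^2 + 1, F = 64*u*v, G = 64*u^2 + 1.
Coefficients of the second fundamental form: L = 0, M = 8/sqrt(64*u^2 + 64*v^2 + 1), N = 0.
Assemble K = (LN − M²)/(EG − F²) = -64/(4096*u^4 + 8192*u^2*v^2 + 128*u^2 + 4096*v^4 + 128*v^2 + 1). At (u, v) = (1/2, -9/2): K = -64/1723969.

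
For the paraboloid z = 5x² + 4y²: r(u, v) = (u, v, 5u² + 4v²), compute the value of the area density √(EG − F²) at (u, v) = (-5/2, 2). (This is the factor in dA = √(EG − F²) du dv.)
√(EG − F²)|_{(-5/2, 2)} = 21*sqrt(2)

E = 100*u^2 + 1, F = 80*u*v, G = 64*v^2 + 1, so EG − F² = 100*u^2 + 64*v^2 + 1. Taking the positive square root: √(EG − F²) = sqrt(100*u^2 + 64*v^2 + 1). At (u, v) = (-5/2, 2): 21*sqrt(2).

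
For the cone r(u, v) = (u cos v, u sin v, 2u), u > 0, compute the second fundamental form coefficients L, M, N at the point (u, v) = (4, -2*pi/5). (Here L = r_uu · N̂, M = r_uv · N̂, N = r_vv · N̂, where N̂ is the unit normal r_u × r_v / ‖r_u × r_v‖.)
L = 0;  M = 0;  N = 8*sqrt(5)/5

Compute the unit normal N̂(u, v) = (-2*sqrt(5)*u*cos(v)/(5*Abs(u)), -2*sqrt(5)*u*sin(v)/(5*Abs(u)), sqrt(5)*u/(5*Abs(u))), and the second partials r_uu, r_uv, r_vv. Take dot products:
  L(u, v) = r_uu · N̂ = 0,
  M(u, v) = r_uv · N̂ = 0,
  N(u, v) = r_vv · N̂ = 2*sqrt(5)*u^2/(5*Abs(u)).
Evaluating at (u, v) = (4, -2*pi/5):
  L = 0, M = 0, N = 8*sqrt(5)/5.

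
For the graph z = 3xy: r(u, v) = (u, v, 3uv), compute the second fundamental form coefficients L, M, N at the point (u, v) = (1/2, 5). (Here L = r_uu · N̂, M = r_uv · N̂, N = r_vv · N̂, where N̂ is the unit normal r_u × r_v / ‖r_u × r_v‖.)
L = 0;  M = 6*sqrt(913)/913;  N = 0

Compute the unit normal N̂(u, v) = (-3*v/sqrt(9*u^2 + 9*v^2 + 1), -3*u/sqrt(9*u^2 + 9*v^2 + 1), 1/sqrt(9*u^2 + 9*v^2 + 1)), and the second partials r_uu, r_uv, r_vv. Take dot products:
  L(u, v) = r_uu · N̂ = 0,
  M(u, v) = r_uv · N̂ = 3/sqrt(9*u^2 + 9*v^2 + 1),
  N(u, v) = r_vv · N̂ = 0.
Evaluating at (u, v) = (1/2, 5):
  L = 0, M = 6*sqrt(913)/913, N = 0.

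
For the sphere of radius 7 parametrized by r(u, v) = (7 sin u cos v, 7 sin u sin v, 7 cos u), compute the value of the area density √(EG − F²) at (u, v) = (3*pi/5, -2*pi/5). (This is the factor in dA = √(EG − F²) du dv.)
√(EG − F²)|_{(3*pi/5, -2*pi/5)} = 49*sqrt(2*sqrt(5) + 10)/4

E = 49, F = 0, G = 49*sin(u)^2, so EG − F² = 2401*sin(u)^2. Taking the positive square root: √(EG − F²) = 49*Abs(sin(u)). At (u, v) = (3*pi/5, -2*pi/5): 49*sqrt(2*sqrt(5) + 10)/4.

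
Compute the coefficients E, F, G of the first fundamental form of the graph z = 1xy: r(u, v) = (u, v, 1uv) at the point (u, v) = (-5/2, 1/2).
E = 5/4;  F = -5/4;  G = 29/4

Partials: r_u = (1, 0, v), r_v = (0, 1, u). As functions of (u, v):
  E = r_u · r_u = v^2 + 1,
  F = r_u · r_v = u*v,
  G = r_v · r_v = u^2 + 1.
Evaluating at (u, v) = (-5/2, 1/2): E = 5/4, F = -5/4, G = 29/4.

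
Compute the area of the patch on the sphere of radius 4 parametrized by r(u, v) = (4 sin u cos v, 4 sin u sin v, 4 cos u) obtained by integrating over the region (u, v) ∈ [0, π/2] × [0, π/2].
Area = 8*pi

Area = ∫∫ √(EG − F²) du dv with √(EG − F²) = 16*Abs(sin(u)). Integrating over [0, π/2] × [0, π/2] gives 8*pi.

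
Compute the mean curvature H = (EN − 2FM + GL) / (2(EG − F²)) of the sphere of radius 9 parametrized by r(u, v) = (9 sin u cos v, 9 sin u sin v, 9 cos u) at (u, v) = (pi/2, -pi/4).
H = -1/9

With E = 81, F = 0, G = 81*sin(u)^2, L = -9*sin(u)/Abs(sin(u)), M = 0, N = -9*sin(u)^3/Abs(sin(u)), assemble
  H = (EN − 2FM + GL) / (2(EG − F²)) = -sin(u)/(9*Abs(sin(u))).
At (u, v) = (pi/2, -pi/4): H = -1/9.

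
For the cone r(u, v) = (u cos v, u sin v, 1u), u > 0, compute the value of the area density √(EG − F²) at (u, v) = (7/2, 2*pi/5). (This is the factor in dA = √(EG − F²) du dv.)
√(EG − F²)|_{(7/2, 2*pi/5)} = 7*sqrt(2)/2

E = 2, F = 0, G = u^2, so EG − F² = 2*u^2. Taking the positive square root: √(EG − F²) = sqrt(2)*Abs(u). At (u, v) = (7/2, 2*pi/5): 7*sqrt(2)/2.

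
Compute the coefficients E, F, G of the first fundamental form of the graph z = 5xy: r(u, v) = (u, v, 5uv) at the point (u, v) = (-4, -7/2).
E = 1229/4;  F = 350;  G = 401

Partials: r_u = (1, 0, 5*v), r_v = (0, 1, 5*u). As functions of (u, v):
  E = r_u · r_u = 25*v^2 + 1,
  F = r_u · r_v = 25*u*v,
  G = r_v · r_v = 25*u^2 + 1.
Evaluating at (u, v) = (-4, -7/2): E = 1229/4, F = 350, G = 401.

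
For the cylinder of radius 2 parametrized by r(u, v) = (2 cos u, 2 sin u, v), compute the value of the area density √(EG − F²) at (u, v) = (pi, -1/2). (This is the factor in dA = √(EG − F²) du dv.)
√(EG − F²)|_{(pi, -1/2)} = 2

E = 4, F = 0, G = 1, so EG − F² = 4. Taking the positive square root: √(EG − F²) = 2. At (u, v) = (pi, -1/2): 2.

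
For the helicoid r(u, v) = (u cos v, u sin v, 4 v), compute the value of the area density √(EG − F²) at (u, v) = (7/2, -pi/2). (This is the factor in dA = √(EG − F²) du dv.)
√(EG − F²)|_{(7/2, -pi/2)} = sqrt(113)/2

E = 1, F = 0, G = u^2 + 16, so EG − F² = u^2 + 16. Taking the positive square root: √(EG − F²) = sqrt(u^2 + 16). At (u, v) = (7/2, -pi/2): sqrt(113)/2.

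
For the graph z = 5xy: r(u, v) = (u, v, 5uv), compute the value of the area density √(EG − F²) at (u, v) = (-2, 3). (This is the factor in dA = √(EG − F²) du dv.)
√(EG − F²)|_{(-2, 3)} = sqrt(326)

E = 25*v^2 + 1, F = 25*u*v, G = 25*u^2 + 1, so EG − F² = 25*u^2 + 25*v^2 + 1. Taking the positive square root: √(EG − F²) = sqrt(25*u^2 + 25*v^2 + 1). At (u, v) = (-2, 3): sqrt(326).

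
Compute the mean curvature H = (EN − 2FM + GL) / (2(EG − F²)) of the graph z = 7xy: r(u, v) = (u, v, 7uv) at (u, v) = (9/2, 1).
H = -12348*sqrt(4169)/17380561

With E = 49*v^2 + 1, F = 49*u*v, G = 49*u^2 + 1, L = 0, M = 7/sqrt(49*u^2 + 49*v^2 + 1), N = 0, assemble
  H = (EN − 2FM + GL) / (2(EG − F²)) = -343*u*v/(49*u^2 + 49*v^2 + 1)^(3/2).
At (u, v) = (9/2, 1): H = -12348*sqrt(4169)/17380561.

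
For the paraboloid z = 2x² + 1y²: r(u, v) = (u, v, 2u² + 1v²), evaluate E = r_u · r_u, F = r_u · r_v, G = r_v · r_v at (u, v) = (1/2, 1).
E = 5;  F = 4;  G = 5

Partials: r_u = (1, 0, 4*u), r_v = (0, 1, 2*v). As functions of (u, v):
  E = r_u · r_u = 16*u^2 + 1,
  F = r_u · r_v = 8*u*v,
  G = r_v · r_v = 4*v^2 + 1.
Evaluating at (u, v) = (1/2, 1): E = 5, F = 4, G = 5.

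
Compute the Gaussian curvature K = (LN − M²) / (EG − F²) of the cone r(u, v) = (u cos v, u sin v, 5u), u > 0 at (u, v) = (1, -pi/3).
K = 0

Coefficients of the first fundamental form: E = 26, F = 0, G = u^2.
Coefficients of the second fundamental form: L = 0, M = 0, N = 5*sqrt(26)*u^2/(26*Abs(u)).
Assemble K = (LN − M²)/(EG − F²) = 0. At (u, v) = (1, -pi/3): K = 0.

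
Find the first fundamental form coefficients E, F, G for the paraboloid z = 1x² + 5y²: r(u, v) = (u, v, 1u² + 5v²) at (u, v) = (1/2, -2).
E = 2;  F = -20;  G = 401

Partials: r_u = (1, 0, 2*u), r_v = (0, 1, 10*v). As functions of (u, v):
  E = r_u · r_u = 4*u^2 + 1,
  F = r_u · r_v = 20*u*v,
  G = r_v · r_v = 100*v^2 + 1.
Evaluating at (u, v) = (1/2, -2): E = 2, F = -20, G = 401.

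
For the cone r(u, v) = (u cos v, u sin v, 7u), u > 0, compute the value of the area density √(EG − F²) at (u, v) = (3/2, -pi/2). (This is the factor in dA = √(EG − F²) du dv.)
√(EG − F²)|_{(3/2, -pi/2)} = 15*sqrt(2)/2

E = 50, F = 0, G = u^2, so EG − F² = 50*u^2. Taking the positive square root: √(EG − F²) = 5*sqrt(2)*Abs(u). At (u, v) = (3/2, -pi/2): 15*sqrt(2)/2.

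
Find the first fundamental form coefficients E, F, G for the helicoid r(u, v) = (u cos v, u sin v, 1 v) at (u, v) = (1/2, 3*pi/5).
E = 1;  F = 0;  G = 5/4

Partials: r_u = (cos(v), sin(v), 0), r_v = (-u*sin(v), u*cos(v), 1). As functions of (u, v):
  E = r_u · r_u = 1,
  F = r_u · r_v = 0,
  G = r_v · r_v = u^2 + 1.
Evaluating at (u, v) = (1/2, 3*pi/5): E = 1, F = 0, G = 5/4.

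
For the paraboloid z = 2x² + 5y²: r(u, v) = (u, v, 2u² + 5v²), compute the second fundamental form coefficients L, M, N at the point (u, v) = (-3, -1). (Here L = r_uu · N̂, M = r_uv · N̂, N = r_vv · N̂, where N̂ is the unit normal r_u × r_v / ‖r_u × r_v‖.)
L = 4*sqrt(5)/35;  M = 0;  N = 2*sqrt(5)/7

Compute the unit normal N̂(u, v) = (-4*u/sqrt(16*u^2 + 100*v^2 + 1), -10*v/sqrt(16*u^2 + 100*v^2 + 1), 1/sqrt(16*u^2 + 100*v^2 + 1)), and the second partials r_uu, r_uv, r_vv. Take dot products:
  L(u, v) = r_uu · N̂ = 4/sqrt(16*u^2 + 100*v^2 + 1),
  M(u, v) = r_uv · N̂ = 0,
  N(u, v) = r_vv · N̂ = 10/sqrt(16*u^2 + 100*v^2 + 1).
Evaluating at (u, v) = (-3, -1):
  L = 4*sqrt(5)/35, M = 0, N = 2*sqrt(5)/7.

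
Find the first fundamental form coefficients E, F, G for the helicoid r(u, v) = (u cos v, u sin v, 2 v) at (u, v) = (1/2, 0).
E = 1;  F = 0;  G = 17/4

Partials: r_u = (cos(v), sin(v), 0), r_v = (-u*sin(v), u*cos(v), 2). As functions of (u, v):
  E = r_u · r_u = 1,
  F = r_u · r_v = 0,
  G = r_v · r_v = u^2 + 4.
Evaluating at (u, v) = (1/2, 0): E = 1, F = 0, G = 17/4.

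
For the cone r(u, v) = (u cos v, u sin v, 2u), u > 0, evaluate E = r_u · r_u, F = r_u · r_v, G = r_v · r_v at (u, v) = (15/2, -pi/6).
E = 5;  F = 0;  G = 225/4

Partials: r_u = (cos(v), sin(v), 2), r_v = (-u*sin(v), u*cos(v), 0). As functions of (u, v):
  E = r_u · r_u = 5,
  F = r_u · r_v = 0,
  G = r_v · r_v = u^2.
Evaluating at (u, v) = (15/2, -pi/6): E = 5, F = 0, G = 225/4.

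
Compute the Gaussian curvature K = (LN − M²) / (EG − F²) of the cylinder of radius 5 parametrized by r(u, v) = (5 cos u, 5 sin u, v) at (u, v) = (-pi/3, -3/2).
K = 0

Coefficients of the first fundamental form: E = 25, F = 0, G = 1.
Coefficients of the second fundamental form: L = -5, M = 0, N = 0.
Assemble K = (LN − M²)/(EG − F²) = 0. At (u, v) = (-pi/3, -3/2): K = 0.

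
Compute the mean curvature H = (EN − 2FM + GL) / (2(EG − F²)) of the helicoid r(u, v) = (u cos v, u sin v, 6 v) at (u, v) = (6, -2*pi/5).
H = 0

With E = 1, F = 0, G = u^2 + 36, L = 0, M = -6/sqrt(u^2 + 36), N = 0, assemble
  H = (EN − 2FM + GL) / (2(EG − F²)) = 0.
At (u, v) = (6, -2*pi/5): H = 0.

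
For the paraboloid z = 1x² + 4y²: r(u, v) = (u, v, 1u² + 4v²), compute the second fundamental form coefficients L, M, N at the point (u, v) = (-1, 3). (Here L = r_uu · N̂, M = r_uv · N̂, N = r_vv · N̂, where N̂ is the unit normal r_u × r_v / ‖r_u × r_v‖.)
L = 2*sqrt(581)/581;  M = 0;  N = 8*sqrt(581)/581

Compute the unit normal N̂(u, v) = (-2*u/sqrt(4*u^2 + 64*v^2 + 1), -8*v/sqrt(4*u^2 + 64*v^2 + 1), 1/sqrt(4*u^2 + 64*v^2 + 1)), and the second partials r_uu, r_uv, r_vv. Take dot products:
  L(u, v) = r_uu · N̂ = 2/sqrt(4*u^2 + 64*v^2 + 1),
  M(u, v) = r_uv · N̂ = 0,
  N(u, v) = r_vv · N̂ = 8/sqrt(4*u^2 + 64*v^2 + 1).
Evaluating at (u, v) = (-1, 3):
  L = 2*sqrt(581)/581, M = 0, N = 8*sqrt(581)/581.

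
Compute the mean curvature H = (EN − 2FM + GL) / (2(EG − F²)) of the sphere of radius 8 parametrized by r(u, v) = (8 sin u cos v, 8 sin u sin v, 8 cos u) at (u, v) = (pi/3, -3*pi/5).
H = -1/8

With E = 64, F = 0, G = 64*sin(u)^2, L = -8*sin(u)/Abs(sin(u)), M = 0, N = -8*sin(u)^3/Abs(sin(u)), assemble
  H = (EN − 2FM + GL) / (2(EG − F²)) = -sin(u)/(8*Abs(sin(u))).
At (u, v) = (pi/3, -3*pi/5): H = -1/8.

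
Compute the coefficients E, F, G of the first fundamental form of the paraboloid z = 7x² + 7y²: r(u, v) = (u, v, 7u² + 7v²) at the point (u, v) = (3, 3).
E = 1765;  F = 1764;  G = 1765

Partials: r_u = (1, 0, 14*u), r_v = (0, 1, 14*v). As functions of (u, v):
  E = r_u · r_u = 196*u^2 + 1,
  F = r_u · r_v = 196*u*v,
  G = r_v · r_v = 196*v^2 + 1.
Evaluating at (u, v) = (3, 3): E = 1765, F = 1764, G = 1765.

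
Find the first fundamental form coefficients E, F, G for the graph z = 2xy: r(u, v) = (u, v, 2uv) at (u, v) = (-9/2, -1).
E = 5;  F = 18;  G = 82

Partials: r_u = (1, 0, 2*v), r_v = (0, 1, 2*u). As functions of (u, v):
  E = r_u · r_u = 4*v^2 + 1,
  F = r_u · r_v = 4*u*v,
  G = r_v · r_v = 4*u^2 + 1.
Evaluating at (u, v) = (-9/2, -1): E = 5, F = 18, G = 82.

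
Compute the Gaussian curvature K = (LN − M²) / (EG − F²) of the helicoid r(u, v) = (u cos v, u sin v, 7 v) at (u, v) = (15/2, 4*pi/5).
K = -784/177241

Coefficients of the first fundamental form: E = 1, F = 0, G = u^2 + 49.
Coefficients of the second fundamental form: L = 0, M = -7/sqrt(u^2 + 49), N = 0.
Assemble K = (LN − M²)/(EG − F²) = -49/(u^2 + 49)^2. At (u, v) = (15/2, 4*pi/5): K = -784/177241.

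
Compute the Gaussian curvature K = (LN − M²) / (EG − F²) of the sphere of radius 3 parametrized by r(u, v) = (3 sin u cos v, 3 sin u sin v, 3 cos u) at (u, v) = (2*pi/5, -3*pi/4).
K = 1/9

Coefficients of the first fundamental form: E = 9, F = 0, G = 9*sin(u)^2.
Coefficients of the second fundamental form: L = -3*sin(u)/Abs(sin(u)), M = 0, N = -3*sin(u)^3/Abs(sin(u)).
Assemble K = (LN − M²)/(EG − F²) = 1/9. At (u, v) = (2*pi/5, -3*pi/4): K = 1/9.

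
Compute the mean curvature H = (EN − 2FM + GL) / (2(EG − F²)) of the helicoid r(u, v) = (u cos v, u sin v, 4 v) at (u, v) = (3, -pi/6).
H = 0

With E = 1, F = 0, G = u^2 + 16, L = 0, M = -4/sqrt(u^2 + 16), N = 0, assemble
  H = (EN − 2FM + GL) / (2(EG − F²)) = 0.
At (u, v) = (3, -pi/6): H = 0.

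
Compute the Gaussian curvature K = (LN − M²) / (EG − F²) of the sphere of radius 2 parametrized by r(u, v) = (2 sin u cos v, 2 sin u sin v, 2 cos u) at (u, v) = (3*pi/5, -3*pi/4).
K = 1/4

Coefficients of the first fundamental form: E = 4, F = 0, G = 4*sin(u)^2.
Coefficients of the second fundamental form: L = -2*sin(u)/Abs(sin(u)), M = 0, N = -2*sin(u)^3/Abs(sin(u)).
Assemble K = (LN − M²)/(EG − F²) = 1/4. At (u, v) = (3*pi/5, -3*pi/4): K = 1/4.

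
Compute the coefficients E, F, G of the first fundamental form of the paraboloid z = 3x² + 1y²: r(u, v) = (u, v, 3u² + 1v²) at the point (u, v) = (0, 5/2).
E = 1;  F = 0;  G = 26

Partials: r_u = (1, 0, 6*u), r_v = (0, 1, 2*v). As functions of (u, v):
  E = r_u · r_u = 36*u^2 + 1,
  F = r_u · r_v = 12*u*v,
  G = r_v · r_v = 4*v^2 + 1.
Evaluating at (u, v) = (0, 5/2): E = 1, F = 0, G = 26.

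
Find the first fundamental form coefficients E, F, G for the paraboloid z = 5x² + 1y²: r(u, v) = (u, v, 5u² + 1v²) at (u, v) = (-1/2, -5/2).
E = 26;  F = 25;  G = 26

Partials: r_u = (1, 0, 10*u), r_v = (0, 1, 2*v). As functions of (u, v):
  E = r_u · r_u = 100*u^2 + 1,
  F = r_u · r_v = 20*u*v,
  G = r_v · r_v = 4*v^2 + 1.
Evaluating at (u, v) = (-1/2, -5/2): E = 26, F = 25, G = 26.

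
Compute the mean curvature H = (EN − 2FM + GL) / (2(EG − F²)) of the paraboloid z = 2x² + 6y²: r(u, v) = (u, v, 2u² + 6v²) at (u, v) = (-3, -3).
H = 3464*sqrt(1441)/2076481

With E = 16*u^2 + 1, F = 48*u*v, G = 144*v^2 + 1, L = 4/sqrt(16*u^2 + 144*v^2 + 1), M = 0, N = 12/sqrt(16*u^2 + 144*v^2 + 1), assemble
  H = (EN − 2FM + GL) / (2(EG − F²)) = 8*(12*u^2 + 36*v^2 + 1)/(16*u^2 + 144*v^2 + 1)^(3/2).
At (u, v) = (-3, -3): H = 3464*sqrt(1441)/2076481.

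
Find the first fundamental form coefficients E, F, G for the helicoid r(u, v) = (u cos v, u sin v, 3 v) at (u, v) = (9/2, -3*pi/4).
E = 1;  F = 0;  G = 117/4

Partials: r_u = (cos(v), sin(v), 0), r_v = (-u*sin(v), u*cos(v), 3). As functions of (u, v):
  E = r_u · r_u = 1,
  F = r_u · r_v = 0,
  G = r_v · r_v = u^2 + 9.
Evaluating at (u, v) = (9/2, -3*pi/4): E = 1, F = 0, G = 117/4.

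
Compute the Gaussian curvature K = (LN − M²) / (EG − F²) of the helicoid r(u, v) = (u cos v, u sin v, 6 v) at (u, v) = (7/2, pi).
K = -576/37249

Coefficients of the first fundamental form: E = 1, F = 0, G = u^2 + 36.
Coefficients of the second fundamental form: L = 0, M = -6/sqrt(u^2 + 36), N = 0.
Assemble K = (LN − M²)/(EG − F²) = -36/(u^2 + 36)^2. At (u, v) = (7/2, pi): K = -576/37249.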